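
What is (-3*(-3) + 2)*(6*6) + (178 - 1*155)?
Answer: 419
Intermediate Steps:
(-3*(-3) + 2)*(6*6) + (178 - 1*155) = (9 + 2)*36 + (178 - 155) = 11*36 + 23 = 396 + 23 = 419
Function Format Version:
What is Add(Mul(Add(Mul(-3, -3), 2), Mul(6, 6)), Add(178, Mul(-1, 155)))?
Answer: 419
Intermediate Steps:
Add(Mul(Add(Mul(-3, -3), 2), Mul(6, 6)), Add(178, Mul(-1, 155))) = Add(Mul(Add(9, 2), 36), Add(178, -155)) = Add(Mul(11, 36), 23) = Add(396, 23) = 419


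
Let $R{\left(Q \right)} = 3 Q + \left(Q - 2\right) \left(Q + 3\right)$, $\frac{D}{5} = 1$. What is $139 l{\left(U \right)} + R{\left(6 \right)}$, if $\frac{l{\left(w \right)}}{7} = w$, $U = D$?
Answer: $4919$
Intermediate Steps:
$D = 5$ ($D = 5 \cdot 1 = 5$)
$U = 5$
$R{\left(Q \right)} = 3 Q + \left(-2 + Q\right) \left(3 + Q\right)$
$l{\left(w \right)} = 7 w$
$139 l{\left(U \right)} + R{\left(6 \right)} = 139 \cdot 7 \cdot 5 + \left(-6 + 6^{2} + 4 \cdot 6\right) = 139 \cdot 35 + \left(-6 + 36 + 24\right) = 4865 + 54 = 4919$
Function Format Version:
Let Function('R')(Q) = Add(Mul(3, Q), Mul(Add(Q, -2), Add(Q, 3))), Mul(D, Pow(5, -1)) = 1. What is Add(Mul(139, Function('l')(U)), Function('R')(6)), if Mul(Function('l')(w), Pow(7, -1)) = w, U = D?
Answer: 4919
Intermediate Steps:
D = 5 (D = Mul(5, 1) = 5)
U = 5
Function('R')(Q) = Add(Mul(3, Q), Mul(Add(-2, Q), Add(3, Q)))
Function('l')(w) = Mul(7, w)
Add(Mul(139, Function('l')(U)), Function('R')(6)) = Add(Mul(139, Mul(7, 5)), Add(-6, Pow(6, 2), Mul(4, 6))) = Add(Mul(139, 35), Add(-6, 36, 24)) = Add(4865, 54) = 4919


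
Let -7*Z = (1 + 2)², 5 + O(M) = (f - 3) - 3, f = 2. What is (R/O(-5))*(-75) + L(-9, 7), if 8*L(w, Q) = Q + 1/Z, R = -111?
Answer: -8318/9 ≈ -924.22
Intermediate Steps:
O(M) = -9 (O(M) = -5 + ((2 - 3) - 3) = -5 + (-1 - 3) = -5 - 4 = -9)
Z = -9/7 (Z = -(1 + 2)²/7 = -⅐*3² = -⅐*9 = -9/7 ≈ -1.2857)
L(w, Q) = -7/72 + Q/8 (L(w, Q) = (Q + 1/(-9/7))/8 = (Q - 7/9)/8 = (-7/9 + Q)/8 = -7/72 + Q/8)
(R/O(-5))*(-75) + L(-9, 7) = -111/(-9)*(-75) + (-7/72 + (⅛)*7) = -111*(-⅑)*(-75) + (-7/72 + 7/8) = (37/3)*(-75) + 7/9 = -925 + 7/9 = -8318/9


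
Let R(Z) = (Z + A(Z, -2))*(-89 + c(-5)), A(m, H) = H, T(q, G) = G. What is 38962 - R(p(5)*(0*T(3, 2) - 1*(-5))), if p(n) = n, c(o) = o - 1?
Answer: 41147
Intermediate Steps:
c(o) = -1 + o
R(Z) = 190 - 95*Z (R(Z) = (Z - 2)*(-89 + (-1 - 5)) = (-2 + Z)*(-89 - 6) = (-2 + Z)*(-95) = 190 - 95*Z)
38962 - R(p(5)*(0*T(3, 2) - 1*(-5))) = 38962 - (190 - 475*(0*2 - 1*(-5))) = 38962 - (190 - 475*(0 + 5)) = 38962 - (190 - 475*5) = 38962 - (190 - 95*25) = 38962 - (190 - 2375) = 38962 - 1*(-2185) = 38962 + 2185 = 41147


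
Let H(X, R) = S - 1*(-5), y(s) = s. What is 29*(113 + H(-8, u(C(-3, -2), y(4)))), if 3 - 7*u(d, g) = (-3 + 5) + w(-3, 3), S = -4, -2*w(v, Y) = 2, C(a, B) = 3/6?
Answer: 3306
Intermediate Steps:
C(a, B) = ½ (C(a, B) = 3*(⅙) = ½)
w(v, Y) = -1 (w(v, Y) = -½*2 = -1)
u(d, g) = 2/7 (u(d, g) = 3/7 - ((-3 + 5) - 1)/7 = 3/7 - (2 - 1)/7 = 3/7 - ⅐*1 = 3/7 - ⅐ = 2/7)
H(X, R) = 1 (H(X, R) = -4 - 1*(-5) = -4 + 5 = 1)
29*(113 + H(-8, u(C(-3, -2), y(4)))) = 29*(113 + 1) = 29*114 = 3306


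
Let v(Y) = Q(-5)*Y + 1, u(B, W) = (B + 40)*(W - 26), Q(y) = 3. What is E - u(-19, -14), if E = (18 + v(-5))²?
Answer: 856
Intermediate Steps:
u(B, W) = (-26 + W)*(40 + B) (u(B, W) = (40 + B)*(-26 + W) = (-26 + W)*(40 + B))
v(Y) = 1 + 3*Y (v(Y) = 3*Y + 1 = 1 + 3*Y)
E = 16 (E = (18 + (1 + 3*(-5)))² = (18 + (1 - 15))² = (18 - 14)² = 4² = 16)
E - u(-19, -14) = 16 - (-1040 - 26*(-19) + 40*(-14) - 19*(-14)) = 16 - (-1040 + 494 - 560 + 266) = 16 - 1*(-840) = 16 + 840 = 856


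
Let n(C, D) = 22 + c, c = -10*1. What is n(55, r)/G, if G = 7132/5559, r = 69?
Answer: 16677/1783 ≈ 9.3533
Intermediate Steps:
G = 7132/5559 (G = 7132*(1/5559) = 7132/5559 ≈ 1.2830)
c = -10
n(C, D) = 12 (n(C, D) = 22 - 10 = 12)
n(55, r)/G = 12/(7132/5559) = 12*(5559/7132) = 16677/1783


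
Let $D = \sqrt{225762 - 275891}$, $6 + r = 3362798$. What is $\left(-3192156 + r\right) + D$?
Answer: $170636 + i \sqrt{50129} \approx 1.7064 \cdot 10^{5} + 223.9 i$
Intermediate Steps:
$r = 3362792$ ($r = -6 + 3362798 = 3362792$)
$D = i \sqrt{50129}$ ($D = \sqrt{225762 + \left(-843021 + 567130\right)} = \sqrt{225762 - 275891} = \sqrt{-50129} = i \sqrt{50129} \approx 223.9 i$)
$\left(-3192156 + r\right) + D = \left(-3192156 + 3362792\right) + i \sqrt{50129} = 170636 + i \sqrt{50129}$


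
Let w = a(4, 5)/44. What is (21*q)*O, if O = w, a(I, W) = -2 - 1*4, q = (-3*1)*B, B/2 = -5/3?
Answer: -315/11 ≈ -28.636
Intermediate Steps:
B = -10/3 (B = 2*(-5/3) = -10/3 ≈ -3.3333)
q = 10 (q = -3*1*(-10/3) = -3*(-10/3) = 10)
a(I, W) = -6 (a(I, W) = -2 - 4 = -6)
w = -3/22 (w = -6/44 = -6*1/44 = -3/22 ≈ -0.13636)
O = -3/22 ≈ -0.13636
(21*q)*O = (21*10)*(-3/22) = 210*(-3/22) = -315/11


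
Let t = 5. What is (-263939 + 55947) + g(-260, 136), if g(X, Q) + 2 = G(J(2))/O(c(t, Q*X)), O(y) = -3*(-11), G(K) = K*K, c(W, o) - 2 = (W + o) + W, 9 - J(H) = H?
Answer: -6863753/33 ≈ -2.0799e+5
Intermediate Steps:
J(H) = 9 - H
c(W, o) = 2 + o + 2*W (c(W, o) = 2 + ((W + o) + W) = 2 + (o + 2*W) = 2 + o + 2*W)
G(K) = K**2
O(y) = 33
g(X, Q) = -17/33 (g(X, Q) = -2 + (9 - 1*2)**2/33 = -2 + (9 - 2)**2*(1/33) = -2 + 7**2*(1/33) = -2 + 49*(1/33) = -2 + 49/33 = -17/33)
(-263939 + 55947) + g(-260, 136) = (-263939 + 55947) - 17/33 = -207992 - 17/33 = -6863753/33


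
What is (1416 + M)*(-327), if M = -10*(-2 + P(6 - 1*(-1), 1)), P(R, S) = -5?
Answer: -485922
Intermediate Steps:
M = 70 (M = -10*(-2 - 5) = -10*(-7) = 70)
(1416 + M)*(-327) = (1416 + 70)*(-327) = 1486*(-327) = -485922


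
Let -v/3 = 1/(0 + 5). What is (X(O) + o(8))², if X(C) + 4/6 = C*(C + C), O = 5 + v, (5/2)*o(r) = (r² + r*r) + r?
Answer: 48080356/5625 ≈ 8547.6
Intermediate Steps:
v = -⅗ (v = -3/(0 + 5) = -3/5 = -3*⅕ = -⅗ ≈ -0.60000)
o(r) = 2*r/5 + 4*r²/5 (o(r) = 2*((r² + r*r) + r)/5 = 2*((r² + r²) + r)/5 = 2*(2*r² + r)/5 = 2*(r + 2*r²)/5 = 2*r/5 + 4*r²/5)
O = 22/5 (O = 5 - ⅗ = 22/5 ≈ 4.4000)
X(C) = -⅔ + 2*C² (X(C) = -⅔ + C*(C + C) = -⅔ + C*(2*C) = -⅔ + 2*C²)
(X(O) + o(8))² = ((-⅔ + 2*(22/5)²) + (⅖)*8*(1 + 2*8))² = ((-⅔ + 2*(484/25)) + (⅖)*8*(1 + 16))² = ((-⅔ + 968/25) + (⅖)*8*17)² = (2854/75 + 272/5)² = (6934/75)² = 48080356/5625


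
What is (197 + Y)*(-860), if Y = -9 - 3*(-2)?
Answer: -166840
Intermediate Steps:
Y = -3 (Y = -9 + 6 = -3)
(197 + Y)*(-860) = (197 - 3)*(-860) = 194*(-860) = -166840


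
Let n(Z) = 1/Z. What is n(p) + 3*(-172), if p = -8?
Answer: -4129/8 ≈ -516.13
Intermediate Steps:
n(p) + 3*(-172) = 1/(-8) + 3*(-172) = -1/8 - 516 = -4129/8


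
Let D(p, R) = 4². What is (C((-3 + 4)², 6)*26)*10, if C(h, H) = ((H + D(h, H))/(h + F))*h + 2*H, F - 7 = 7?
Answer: 10504/3 ≈ 3501.3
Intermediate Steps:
D(p, R) = 16
F = 14 (F = 7 + 7 = 14)
C(h, H) = 2*H + h*(16 + H)/(14 + h) (C(h, H) = ((H + 16)/(h + 14))*h + 2*H = ((16 + H)/(14 + h))*h + 2*H = h*(16 + H)/(14 + h) + 2*H = 2*H + h*(16 + H)/(14 + h))
(C((-3 + 4)², 6)*26)*10 = (((16*(-3 + 4)² + 28*6 + 3*6*(-3 + 4)²)/(14 + (-3 + 4)²))*26)*10 = (((16*1² + 168 + 3*6*1²)/(14 + 1²))*26)*10 = (((16*1 + 168 + 3*6*1)/(14 + 1))*26)*10 = (((16 + 168 + 18)/15)*26)*10 = (((1/15)*202)*26)*10 = ((202/15)*26)*10 = (5252/15)*10 = 10504/3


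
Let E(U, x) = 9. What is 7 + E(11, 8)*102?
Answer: 925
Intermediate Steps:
7 + E(11, 8)*102 = 7 + 9*102 = 7 + 918 = 925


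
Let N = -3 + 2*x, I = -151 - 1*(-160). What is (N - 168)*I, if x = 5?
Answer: -1449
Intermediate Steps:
I = 9 (I = -151 + 160 = 9)
N = 7 (N = -3 + 2*5 = -3 + 10 = 7)
(N - 168)*I = (7 - 168)*9 = -161*9 = -1449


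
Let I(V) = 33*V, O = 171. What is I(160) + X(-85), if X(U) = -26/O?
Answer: 902854/171 ≈ 5279.8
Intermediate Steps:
X(U) = -26/171
I(160) + X(-85) = 33*160 - 26/171 = 5280 - 26/171 = 902854/171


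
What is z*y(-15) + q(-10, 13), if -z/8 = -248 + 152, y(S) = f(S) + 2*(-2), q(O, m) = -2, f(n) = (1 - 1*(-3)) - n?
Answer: 11518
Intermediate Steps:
f(n) = 4 - n (f(n) = (1 + 3) - n = 4 - n)
y(S) = -S (y(S) = (4 - S) + 2*(-2) = (4 - S) - 4 = -S)
z = 768 (z = -8*(-248 + 152) = -8*(-96) = 768)
z*y(-15) + q(-10, 13) = 768*(-1*(-15)) - 2 = 768*15 - 2 = 11520 - 2 = 11518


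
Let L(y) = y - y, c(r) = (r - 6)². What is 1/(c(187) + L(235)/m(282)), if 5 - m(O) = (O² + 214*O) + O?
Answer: 1/32761 ≈ 3.0524e-5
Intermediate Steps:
c(r) = (-6 + r)²
m(O) = 5 - O² - 215*O (m(O) = 5 - ((O² + 214*O) + O) = 5 - (O² + 215*O) = 5 + (-O² - 215*O) = 5 - O² - 215*O)
L(y) = 0
1/(c(187) + L(235)/m(282)) = 1/((-6 + 187)² + 0/(5 - 1*282² - 215*282)) = 1/(181² + 0/(5 - 1*79524 - 60630)) = 1/(32761 + 0/(5 - 79524 - 60630)) = 1/(32761 + 0/(-140149)) = 1/(32761 + 0*(-1/140149)) = 1/(32761 + 0) = 1/32761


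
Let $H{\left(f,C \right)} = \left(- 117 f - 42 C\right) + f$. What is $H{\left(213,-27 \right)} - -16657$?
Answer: $-6917$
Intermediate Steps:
$H{\left(f,C \right)} = - 116 f - 42 C$
$H{\left(213,-27 \right)} - -16657 = \left(\left(-116\right) 213 - -1134\right) - -16657 = \left(-24708 + 1134\right) + 16657 = -23574 + 16657 = -6917$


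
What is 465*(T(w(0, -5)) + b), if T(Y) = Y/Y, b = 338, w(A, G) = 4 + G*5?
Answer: 157635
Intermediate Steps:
w(A, G) = 4 + 5*G
T(Y) = 1
465*(T(w(0, -5)) + b) = 465*(1 + 338) = 465*339 = 157635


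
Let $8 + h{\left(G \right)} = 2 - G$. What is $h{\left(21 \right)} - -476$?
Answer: $449$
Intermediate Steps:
$h{\left(G \right)} = -6 - G$ ($h{\left(G \right)} = -8 - \left(-2 + G\right) = -6 - G$)
$h{\left(21 \right)} - -476 = \left(-6 - 21\right) - -476 = \left(-6 - 21\right) + 476 = -27 + 476 = 449$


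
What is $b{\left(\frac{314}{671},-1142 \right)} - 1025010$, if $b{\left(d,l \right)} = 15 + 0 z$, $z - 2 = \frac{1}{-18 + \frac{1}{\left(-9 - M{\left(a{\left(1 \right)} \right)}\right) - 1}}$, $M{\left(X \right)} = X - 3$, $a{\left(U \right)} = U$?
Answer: $-1024995$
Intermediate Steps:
$M{\left(X \right)} = -3 + X$
$z = \frac{282}{145}$ ($z = 2 + \frac{1}{-18 + \frac{1}{\left(-9 - \left(-3 + 1\right)\right) - 1}} = 2 + \frac{1}{-18 + \frac{1}{\left(-9 - -2\right) - 1}} = 2 + \frac{1}{-18 + \frac{1}{\left(-9 + 2\right) - 1}} = 2 + \frac{1}{-18 + \frac{1}{-7 - 1}} = 2 + \frac{1}{-18 + \frac{1}{-8}} = 2 + \frac{1}{-18 - \frac{1}{8}} = 2 + \frac{1}{- \frac{145}{8}} = 2 - \frac{8}{145} = \frac{282}{145} \approx 1.9448$)
$b{\left(d,l \right)} = 15$ ($b{\left(d,l \right)} = 15 + 0 \cdot \frac{282}{145} = 15 + 0 = 15$)
$b{\left(\frac{314}{671},-1142 \right)} - 1025010 = 15 - 1025010 = -1024995$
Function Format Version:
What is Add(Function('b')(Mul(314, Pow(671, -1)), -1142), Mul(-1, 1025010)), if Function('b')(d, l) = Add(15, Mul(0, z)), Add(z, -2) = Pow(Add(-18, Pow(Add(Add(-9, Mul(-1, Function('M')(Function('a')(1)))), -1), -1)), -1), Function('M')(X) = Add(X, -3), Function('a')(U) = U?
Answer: -1024995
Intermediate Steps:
Function('M')(X) = Add(-3, X)
z = Rational(282, 145) (z = Add(2, Pow(Add(-18, Pow(Add(Add(-9, Mul(-1, Add(-3, 1))), -1), -1)), -1)) = Add(2, Pow(Add(-18, Pow(Add(Add(-9, Mul(-1, -2)), -1), -1)), -1)) = Add(2, Pow(Add(-18, Pow(Add(Add(-9, 2), -1), -1)), -1)) = Add(2, Pow(Add(-18, Pow(Add(-7, -1), -1)), -1)) = Add(2, Pow(Add(-18, Pow(-8, -1)), -1)) = Add(2, Pow(Add(-18, Rational(-1, 8)), -1)) = Add(2, Pow(Rational(-145, 8), -1)) = Add(2, Rational(-8, 145)) = Rational(282, 145) ≈ 1.9448)
Function('b')(d, l) = 15 (Function('b')(d, l) = Add(15, Mul(0, Rational(282, 145))) = Add(15, 0) = 15)
Add(Function('b')(Mul(314, Pow(671, -1)), -1142), Mul(-1, 1025010)) = Add(15, Mul(-1, 1025010)) = Add(15, -1025010) = -1024995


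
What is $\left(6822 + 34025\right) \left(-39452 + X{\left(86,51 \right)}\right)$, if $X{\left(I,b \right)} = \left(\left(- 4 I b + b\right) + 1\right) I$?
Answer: $-63058128108$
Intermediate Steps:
$X{\left(I,b \right)} = I \left(1 + b - 4 I b\right)$ ($X{\left(I,b \right)} = \left(\left(- 4 I b + b\right) + 1\right) I = \left(\left(b - 4 I b\right) + 1\right) I = \left(1 + b - 4 I b\right) I = I \left(1 + b - 4 I b\right)$)
$\left(6822 + 34025\right) \left(-39452 + X{\left(86,51 \right)}\right) = \left(6822 + 34025\right) \left(-39452 + 86 \left(1 + 51 - 344 \cdot 51\right)\right) = 40847 \left(-39452 + 86 \left(1 + 51 - 17544\right)\right) = 40847 \left(-39452 + 86 \left(-17492\right)\right) = 40847 \left(-39452 - 1504312\right) = 40847 \left(-1543764\right) = -63058128108$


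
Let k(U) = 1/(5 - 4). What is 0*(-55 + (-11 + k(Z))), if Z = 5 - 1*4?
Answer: 0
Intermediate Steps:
Z = 1 (Z = 5 - 4 = 1)
k(U) = 1 (k(U) = 1/1 = 1)
0*(-55 + (-11 + k(Z))) = 0*(-55 + (-11 + 1)) = 0*(-55 - 10) = 0*(-65) = 0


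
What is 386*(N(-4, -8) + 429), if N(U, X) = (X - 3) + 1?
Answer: 161734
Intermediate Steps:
N(U, X) = -2 + X (N(U, X) = (-3 + X) + 1 = -2 + X)
386*(N(-4, -8) + 429) = 386*((-2 - 8) + 429) = 386*(-10 + 429) = 386*419 = 161734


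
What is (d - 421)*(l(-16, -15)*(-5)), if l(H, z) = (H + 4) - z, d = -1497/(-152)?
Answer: 937425/152 ≈ 6167.3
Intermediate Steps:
d = 1497/152 (d = -1497*(-1/152) = 1497/152 ≈ 9.8487)
l(H, z) = 4 + H - z (l(H, z) = (4 + H) - z = 4 + H - z)
(d - 421)*(l(-16, -15)*(-5)) = (1497/152 - 421)*((4 - 16 - 1*(-15))*(-5)) = -62495*(4 - 16 + 15)*(-5)/152 = -187485*(-5)/152 = -62495/152*(-15) = 937425/152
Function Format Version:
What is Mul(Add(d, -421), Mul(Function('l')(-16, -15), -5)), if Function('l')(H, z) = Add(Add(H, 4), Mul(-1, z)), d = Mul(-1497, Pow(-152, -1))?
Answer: Rational(937425, 152) ≈ 6167.3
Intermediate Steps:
d = Rational(1497, 152) (d = Mul(-1497, Rational(-1, 152)) = Rational(1497, 152) ≈ 9.8487)
Function('l')(H, z) = Add(4, H, Mul(-1, z)) (Function('l')(H, z) = Add(Add(4, H), Mul(-1, z)) = Add(4, H, Mul(-1, z)))
Mul(Add(d, -421), Mul(Function('l')(-16, -15), -5)) = Mul(Add(Rational(1497, 152), -421), Mul(Add(4, -16, Mul(-1, -15)), -5)) = Mul(Rational(-62495, 152), Mul(Add(4, -16, 15), -5)) = Mul(Rational(-62495, 152), Mul(3, -5)) = Mul(Rational(-62495, 152), -15) = Rational(937425, 152)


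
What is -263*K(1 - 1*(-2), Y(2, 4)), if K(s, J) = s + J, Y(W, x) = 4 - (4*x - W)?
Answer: 1841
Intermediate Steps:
Y(W, x) = 4 + W - 4*x (Y(W, x) = 4 - (-W + 4*x) = 4 + (W - 4*x) = 4 + W - 4*x)
K(s, J) = J + s
-263*K(1 - 1*(-2), Y(2, 4)) = -263*((4 + 2 - 4*4) + (1 - 1*(-2))) = -263*((4 + 2 - 16) + (1 + 2)) = -263*(-10 + 3) = -263*(-7) = 1841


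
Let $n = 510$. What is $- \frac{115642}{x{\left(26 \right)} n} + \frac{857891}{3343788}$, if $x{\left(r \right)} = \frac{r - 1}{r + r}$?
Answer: $- \frac{3349423858057}{7105549500} \approx -471.38$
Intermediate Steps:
$x{\left(r \right)} = \frac{-1 + r}{2 r}$
$- \frac{115642}{x{\left(26 \right)} n} + \frac{857891}{3343788} = - \frac{115642}{\frac{-1 + 26}{2 \cdot 26} \cdot 510} + \frac{857891}{3343788} = - \frac{115642}{\frac{1}{2} \cdot \frac{1}{26} \cdot 25 \cdot 510} + 857891 \cdot \frac{1}{3343788} = - \frac{115642}{\frac{25}{52} \cdot 510} + \frac{857891}{3343788} = - \frac{115642}{\frac{6375}{26}} + \frac{857891}{3343788} = \left(-115642\right) \frac{26}{6375} + \frac{857891}{3343788} = - \frac{3006692}{6375} + \frac{857891}{3343788} = - \frac{3349423858057}{7105549500}$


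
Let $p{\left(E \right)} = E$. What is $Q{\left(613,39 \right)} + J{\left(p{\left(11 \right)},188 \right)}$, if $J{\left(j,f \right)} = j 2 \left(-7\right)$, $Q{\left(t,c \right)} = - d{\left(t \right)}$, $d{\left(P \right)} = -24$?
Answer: $-130$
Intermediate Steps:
$Q{\left(t,c \right)} = 24$ ($Q{\left(t,c \right)} = \left(-1\right) \left(-24\right) = 24$)
$J{\left(j,f \right)} = - 14 j$ ($J{\left(j,f \right)} = 2 j \left(-7\right) = - 14 j$)
$Q{\left(613,39 \right)} + J{\left(p{\left(11 \right)},188 \right)} = 24 - 154 = -130$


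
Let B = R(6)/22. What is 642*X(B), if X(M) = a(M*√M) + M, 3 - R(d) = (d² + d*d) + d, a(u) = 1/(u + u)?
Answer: -24075/11 + 2354*I*√66/375 ≈ -2188.6 + 50.997*I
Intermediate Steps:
a(u) = 1/(2*u)
R(d) = 3 - d - 2*d² (R(d) = 3 - ((d² + d*d) + d) = 3 - ((d² + d²) + d) = 3 - (2*d² + d) = 3 - (d + 2*d²) = 3 + (-d - 2*d²) = 3 - d - 2*d²)
B = -75/22 (B = (3 - 1*6 - 2*6²)/22 = (3 - 6 - 2*36)*(1/22) = (3 - 6 - 72)*(1/22) = -75*1/22 = -75/22 ≈ -3.4091)
X(M) = M + 1/(2*M^(3/2)) (X(M) = 1/(2*((M*√M))) + M = 1/(2*(M^(3/2))) + M = 1/(2*M^(3/2)) + M = M + 1/(2*M^(3/2)))
642*X(B) = 642*(-75/22 + 1/(2*(-75/22)^(3/2))) = 642*(-75/22 + (22*I*√66/1125)/2) = 642*(-75/22 + 11*I*√66/1125) = -24075/11 + 2354*I*√66/375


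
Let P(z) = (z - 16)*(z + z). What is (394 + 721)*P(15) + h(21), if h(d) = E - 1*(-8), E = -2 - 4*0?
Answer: -33444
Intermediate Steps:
E = -2 (E = -2 + 0 = -2)
h(d) = 6 (h(d) = -2 - 1*(-8) = -2 + 8 = 6)
P(z) = 2*z*(-16 + z) (P(z) = (-16 + z)*(2*z) = 2*z*(-16 + z))
(394 + 721)*P(15) + h(21) = (394 + 721)*(2*15*(-16 + 15)) + 6 = 1115*(2*15*(-1)) + 6 = 1115*(-30) + 6 = -33450 + 6 = -33444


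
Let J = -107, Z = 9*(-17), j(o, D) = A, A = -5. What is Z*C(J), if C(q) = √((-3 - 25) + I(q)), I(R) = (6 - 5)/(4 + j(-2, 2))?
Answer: -153*I*√29 ≈ -823.93*I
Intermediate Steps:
j(o, D) = -5
Z = -153
I(R) = -1 (I(R) = (6 - 5)/(4 - 5) = 1/(-1) = 1*(-1) = -1)
C(q) = I*√29 (C(q) = √((-3 - 25) - 1) = √(-28 - 1) = √(-29) = I*√29)
Z*C(J) = -153*I*√29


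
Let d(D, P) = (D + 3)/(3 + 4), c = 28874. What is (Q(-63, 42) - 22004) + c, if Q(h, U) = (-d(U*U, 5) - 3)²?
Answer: 3533574/49 ≈ 72114.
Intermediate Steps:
d(D, P) = 3/7 + D/7 (d(D, P) = (3 + D)/7 = (3 + D)*(⅐) = 3/7 + D/7)
Q(h, U) = (-24/7 - U²/7)² (Q(h, U) = (-(3/7 + (U*U)/7) - 3)² = (-(3/7 + U²/7) - 3)² = ((-3/7 - U²/7) - 3)² = (-24/7 - U²/7)²)
(Q(-63, 42) - 22004) + c = ((24 + 42²)²/49 - 22004) + 28874 = ((24 + 1764)²/49 - 22004) + 28874 = ((1/49)*1788² - 22004) + 28874 = ((1/49)*3196944 - 22004) + 28874 = (3196944/49 - 22004) + 28874 = 2118748/49 + 28874 = 3533574/49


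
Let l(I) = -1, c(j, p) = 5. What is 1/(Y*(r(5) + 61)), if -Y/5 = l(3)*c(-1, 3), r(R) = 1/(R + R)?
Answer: 2/3055 ≈ 0.00065466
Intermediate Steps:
r(R) = 1/(2*R)
Y = 25 (Y = -(-5)*5 = -5*(-5) = 25)
1/(Y*(r(5) + 61)) = 1/(25*((1/2)/5 + 61)) = 1/(25*((1/2)*(1/5) + 61)) = 1/(25*(1/10 + 61)) = 1/(25*(611/10)) = 1/(3055/2) = 2/3055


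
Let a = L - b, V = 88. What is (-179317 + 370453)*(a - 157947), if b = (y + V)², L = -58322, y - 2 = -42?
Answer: -41777168928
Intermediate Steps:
y = -40 (y = 2 - 42 = -40)
b = 2304 (b = (-40 + 88)² = 48² = 2304)
a = -60626 (a = -58322 - 1*2304 = -58322 - 2304 = -60626)
(-179317 + 370453)*(a - 157947) = (-179317 + 370453)*(-60626 - 157947) = 191136*(-218573) = -41777168928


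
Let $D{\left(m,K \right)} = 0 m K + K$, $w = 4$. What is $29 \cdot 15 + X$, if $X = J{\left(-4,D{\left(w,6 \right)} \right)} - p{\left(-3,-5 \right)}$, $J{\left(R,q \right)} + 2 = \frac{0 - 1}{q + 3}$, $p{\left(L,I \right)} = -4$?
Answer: $\frac{3932}{9} \approx 436.89$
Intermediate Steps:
$D{\left(m,K \right)} = K$ ($D{\left(m,K \right)} = 0 K + K = 0 + K = K$)
$J{\left(R,q \right)} = -2 - \frac{1}{3 + q}$ ($J{\left(R,q \right)} = -2 + \frac{0 - 1}{q + 3} = -2 - \frac{1}{3 + q}$)
$X = \frac{17}{9}$ ($X = \frac{-7 - 12}{3 + 6} - -4 = \frac{-7 - 12}{9} + 4 = \frac{1}{9} \left(-19\right) + 4 = - \frac{19}{9} + 4 = \frac{17}{9} \approx 1.8889$)
$29 \cdot 15 + X = 29 \cdot 15 + \frac{17}{9} = 435 + \frac{17}{9} = \frac{3932}{9}$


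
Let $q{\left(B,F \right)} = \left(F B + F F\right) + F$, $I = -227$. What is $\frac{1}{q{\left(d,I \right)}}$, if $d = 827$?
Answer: $- \frac{1}{136427} \approx -7.3299 \cdot 10^{-6}$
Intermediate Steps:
$q{\left(B,F \right)} = F + F^{2} + B F$ ($q{\left(B,F \right)} = \left(B F + F^{2}\right) + F = \left(F^{2} + B F\right) + F = F + F^{2} + B F$)
$\frac{1}{q{\left(d,I \right)}} = \frac{1}{\left(-227\right) \left(1 + 827 - 227\right)} = \frac{1}{\left(-227\right) 601} = \frac{1}{-136427} = - \frac{1}{136427}$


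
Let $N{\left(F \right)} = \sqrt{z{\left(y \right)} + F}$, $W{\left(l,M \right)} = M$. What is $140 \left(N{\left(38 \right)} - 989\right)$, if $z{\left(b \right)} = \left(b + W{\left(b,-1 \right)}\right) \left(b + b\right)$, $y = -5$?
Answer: $-138460 + 980 \sqrt{2} \approx -1.3707 \cdot 10^{5}$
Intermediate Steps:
$z{\left(b \right)} = 2 b \left(-1 + b\right)$ ($z{\left(b \right)} = \left(b - 1\right) \left(b + b\right) = \left(-1 + b\right) 2 b = 2 b \left(-1 + b\right)$)
$N{\left(F \right)} = \sqrt{60 + F}$ ($N{\left(F \right)} = \sqrt{2 \left(-5\right) \left(-1 - 5\right) + F} = \sqrt{2 \left(-5\right) \left(-6\right) + F} = \sqrt{60 + F}$)
$140 \left(N{\left(38 \right)} - 989\right) = 140 \left(\sqrt{60 + 38} - 989\right) = 140 \left(\sqrt{98} - 989\right) = 140 \left(7 \sqrt{2} - 989\right) = 140 \left(-989 + 7 \sqrt{2}\right) = -138460 + 980 \sqrt{2}$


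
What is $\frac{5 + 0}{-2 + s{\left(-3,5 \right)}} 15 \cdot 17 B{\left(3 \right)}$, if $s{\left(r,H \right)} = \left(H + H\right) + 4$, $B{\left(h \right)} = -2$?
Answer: $- \frac{425}{2} \approx -212.5$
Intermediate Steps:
$s{\left(r,H \right)} = 4 + 2 H$ ($s{\left(r,H \right)} = 2 H + 4 = 4 + 2 H$)
$\frac{5 + 0}{-2 + s{\left(-3,5 \right)}} 15 \cdot 17 B{\left(3 \right)} = \frac{5 + 0}{-2 + \left(4 + 2 \cdot 5\right)} 15 \cdot 17 \left(-2\right) = \frac{5}{-2 + \left(4 + 10\right)} 255 \left(-2\right) = \frac{5}{-2 + 14} \left(-510\right) = \frac{5}{12} \left(-510\right) = - \frac{425}{2}$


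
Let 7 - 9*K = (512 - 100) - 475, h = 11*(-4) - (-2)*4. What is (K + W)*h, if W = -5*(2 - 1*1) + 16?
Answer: -676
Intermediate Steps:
W = 11 (W = -5*(2 - 1) + 16 = -5*1 + 16 = -5 + 16 = 11)
h = -36 (h = -44 - 2*(-4) = -44 + 8 = -36)
K = 70/9 (K = 7/9 - ((512 - 100) - 475)/9 = 7/9 - (412 - 475)/9 = 7/9 - ⅑*(-63) = 7/9 + 7 = 70/9 ≈ 7.7778)
(K + W)*h = (70/9 + 11)*(-36) = (169/9)*(-36) = -676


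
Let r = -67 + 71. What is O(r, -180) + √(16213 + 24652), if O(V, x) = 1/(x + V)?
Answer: -1/176 + √40865 ≈ 202.15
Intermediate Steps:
r = 4
O(V, x) = 1/(V + x)
O(r, -180) + √(16213 + 24652) = 1/(4 - 180) + √(16213 + 24652) = 1/(-176) + √40865 = -1/176 + √40865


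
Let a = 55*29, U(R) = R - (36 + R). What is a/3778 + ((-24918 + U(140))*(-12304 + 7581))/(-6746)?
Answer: -222627894703/12743194 ≈ -17470.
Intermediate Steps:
U(R) = -36 (U(R) = R + (-36 - R) = -36)
a = 1595
a/3778 + ((-24918 + U(140))*(-12304 + 7581))/(-6746) = 1595/3778 + ((-24918 - 36)*(-12304 + 7581))/(-6746) = 1595*(1/3778) - 24954*(-4723)*(-1/6746) = 1595/3778 + 117857742*(-1/6746) = 1595/3778 - 58928871/3373 = -222627894703/12743194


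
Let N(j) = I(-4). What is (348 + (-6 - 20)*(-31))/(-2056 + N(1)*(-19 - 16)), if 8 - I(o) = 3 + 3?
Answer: -577/1063 ≈ -0.54280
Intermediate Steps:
I(o) = 2 (I(o) = 8 - (3 + 3) = 8 - 1*6 = 8 - 6 = 2)
N(j) = 2
(348 + (-6 - 20)*(-31))/(-2056 + N(1)*(-19 - 16)) = (348 + (-6 - 20)*(-31))/(-2056 + 2*(-19 - 16)) = (348 - 26*(-31))/(-2056 + 2*(-35)) = (348 + 806)/(-2056 - 70) = 1154/(-2126) = 1154*(-1/2126) = -577/1063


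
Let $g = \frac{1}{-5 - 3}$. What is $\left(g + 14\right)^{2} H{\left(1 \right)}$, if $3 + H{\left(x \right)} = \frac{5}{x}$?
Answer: $\frac{12321}{32} \approx 385.03$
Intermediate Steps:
$g = - \frac{1}{8}$ ($g = \frac{1}{-8} = - \frac{1}{8} \approx -0.125$)
$H{\left(x \right)} = -3 + \frac{5}{x}$
$\left(g + 14\right)^{2} H{\left(1 \right)} = \left(- \frac{1}{8} + 14\right)^{2} \left(-3 + \frac{5}{1}\right) = \left(\frac{111}{8}\right)^{2} \left(-3 + 5 \cdot 1\right) = \frac{12321 \left(-3 + 5\right)}{64} = \frac{12321}{64} \cdot 2 = \frac{12321}{32}$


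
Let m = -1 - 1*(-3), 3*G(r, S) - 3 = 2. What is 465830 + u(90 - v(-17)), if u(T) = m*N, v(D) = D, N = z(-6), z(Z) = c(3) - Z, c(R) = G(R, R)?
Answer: 1397536/3 ≈ 4.6585e+5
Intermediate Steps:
G(r, S) = 5/3 (G(r, S) = 1 + (⅓)*2 = 1 + ⅔ = 5/3)
c(R) = 5/3
z(Z) = 5/3 - Z
N = 23/3 (N = 5/3 - 1*(-6) = 5/3 + 6 = 23/3 ≈ 7.6667)
m = 2 (m = -1 + 3 = 2)
u(T) = 46/3 (u(T) = 2*(23/3) = 46/3)
465830 + u(90 - v(-17)) = 465830 + 46/3 = 1397536/3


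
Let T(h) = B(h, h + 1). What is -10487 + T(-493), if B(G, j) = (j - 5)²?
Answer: 236522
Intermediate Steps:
B(G, j) = (-5 + j)²
T(h) = (-4 + h)² (T(h) = (-5 + (h + 1))² = (-5 + (1 + h))² = (-4 + h)²)
-10487 + T(-493) = -10487 + (-4 - 493)² = -10487 + (-497)² = -10487 + 247009 = 236522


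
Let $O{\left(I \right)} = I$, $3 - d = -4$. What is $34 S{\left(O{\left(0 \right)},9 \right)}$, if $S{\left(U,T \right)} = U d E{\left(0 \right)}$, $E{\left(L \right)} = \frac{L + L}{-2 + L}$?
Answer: $0$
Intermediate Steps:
$d = 7$ ($d = 3 - -4 = 3 + 4 = 7$)
$E{\left(L \right)} = \frac{2 L}{-2 + L}$
$S{\left(U,T \right)} = 0$ ($S{\left(U,T \right)} = U 7 \cdot 2 \cdot 0 \frac{1}{-2 + 0} = 7 U 2 \cdot 0 \frac{1}{-2} = 7 U 2 \cdot 0 \left(- \frac{1}{2}\right) = 7 U 0 = 0$)
$34 S{\left(O{\left(0 \right)},9 \right)} = 34 \cdot 0 = 0$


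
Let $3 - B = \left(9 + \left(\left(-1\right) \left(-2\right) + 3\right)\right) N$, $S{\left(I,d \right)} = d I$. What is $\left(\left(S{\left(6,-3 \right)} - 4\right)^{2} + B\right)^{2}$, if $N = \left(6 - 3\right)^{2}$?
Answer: $130321$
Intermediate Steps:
$N = 9$ ($N = 3^{2} = 9$)
$S{\left(I,d \right)} = I d$
$B = -123$ ($B = 3 - \left(9 + \left(\left(-1\right) \left(-2\right) + 3\right)\right) 9 = 3 - \left(9 + \left(2 + 3\right)\right) 9 = 3 - \left(9 + 5\right) 9 = 3 - 14 \cdot 9 = 3 - 126 = -123$)
$\left(\left(S{\left(6,-3 \right)} - 4\right)^{2} + B\right)^{2} = \left(\left(6 \left(-3\right) - 4\right)^{2} - 123\right)^{2} = \left(\left(-18 - 4\right)^{2} - 123\right)^{2} = \left(\left(-22\right)^{2} - 123\right)^{2} = \left(484 - 123\right)^{2} = 361^{2} = 130321$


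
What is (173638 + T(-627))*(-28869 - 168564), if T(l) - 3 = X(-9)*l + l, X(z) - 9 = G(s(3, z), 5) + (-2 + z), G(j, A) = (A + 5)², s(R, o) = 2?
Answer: -22027204944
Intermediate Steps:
G(j, A) = (5 + A)²
X(z) = 107 + z (X(z) = 9 + ((5 + 5)² + (-2 + z)) = 9 + (10² + (-2 + z)) = 9 + (100 + (-2 + z)) = 9 + (98 + z) = 107 + z)
T(l) = 3 + 99*l (T(l) = 3 + ((107 - 9)*l + l) = 3 + (98*l + l) = 3 + 99*l)
(173638 + T(-627))*(-28869 - 168564) = (173638 + (3 + 99*(-627)))*(-28869 - 168564) = (173638 + (3 - 62073))*(-197433) = (173638 - 62070)*(-197433) = 111568*(-197433) = -22027204944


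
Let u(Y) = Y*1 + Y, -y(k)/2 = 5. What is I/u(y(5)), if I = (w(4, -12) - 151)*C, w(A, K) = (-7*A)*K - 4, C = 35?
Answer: -1267/4 ≈ -316.75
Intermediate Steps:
y(k) = -10 (y(k) = -2*5 = -10)
w(A, K) = -4 - 7*A*K (w(A, K) = -7*A*K - 4 = -4 - 7*A*K)
u(Y) = 2*Y (u(Y) = Y + Y = 2*Y)
I = 6335 (I = ((-4 - 7*4*(-12)) - 151)*35 = ((-4 + 336) - 151)*35 = (332 - 151)*35 = 181*35 = 6335)
I/u(y(5)) = 6335/((2*(-10))) = 6335/(-20) = 6335*(-1/20) = -1267/4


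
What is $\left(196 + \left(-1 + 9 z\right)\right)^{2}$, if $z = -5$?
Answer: $22500$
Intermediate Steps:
$\left(196 + \left(-1 + 9 z\right)\right)^{2} = \left(196 + \left(-1 + 9 \left(-5\right)\right)\right)^{2} = \left(196 - 46\right)^{2} = 150^{2} = 22500$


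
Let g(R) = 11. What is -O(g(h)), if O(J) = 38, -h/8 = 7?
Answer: -38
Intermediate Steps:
h = -56 (h = -8*7 = -56)
-O(g(h)) = -1*38 = -38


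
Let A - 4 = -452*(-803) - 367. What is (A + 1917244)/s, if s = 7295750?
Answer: 325691/1042250 ≈ 0.31249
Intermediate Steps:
A = 362593 (A = 4 + (-452*(-803) - 367) = 4 + (362956 - 367) = 4 + 362589 = 362593)
(A + 1917244)/s = (362593 + 1917244)/7295750 = 2279837*(1/7295750) = 325691/1042250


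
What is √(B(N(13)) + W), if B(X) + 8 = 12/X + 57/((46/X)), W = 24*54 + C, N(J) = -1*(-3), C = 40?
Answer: 3*√314042/46 ≈ 36.547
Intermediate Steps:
N(J) = 3
W = 1336 (W = 24*54 + 40 = 1296 + 40 = 1336)
B(X) = -8 + 12/X + 57*X/46 (B(X) = -8 + (12/X + 57/((46/X))) = -8 + (12/X + 57*(X/46)) = -8 + (12/X + 57*X/46) = -8 + 12/X + 57*X/46)
√(B(N(13)) + W) = √((-8 + 12/3 + (57/46)*3) + 1336) = √((-8 + 12*(⅓) + 171/46) + 1336) = √((-8 + 4 + 171/46) + 1336) = √(-13/46 + 1336) = √(61443/46) = 3*√314042/46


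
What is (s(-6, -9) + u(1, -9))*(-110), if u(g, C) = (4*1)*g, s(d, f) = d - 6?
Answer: 880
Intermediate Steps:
s(d, f) = -6 + d
u(g, C) = 4*g
(s(-6, -9) + u(1, -9))*(-110) = ((-6 - 6) + 4*1)*(-110) = (-12 + 4)*(-110) = -8*(-110) = 880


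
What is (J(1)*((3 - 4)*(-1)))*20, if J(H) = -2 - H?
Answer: -60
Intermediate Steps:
(J(1)*((3 - 4)*(-1)))*20 = ((-2 - 1*1)*((3 - 4)*(-1)))*20 = ((-2 - 1)*(-1*(-1)))*20 = -3*1*20 = -3*20 = -60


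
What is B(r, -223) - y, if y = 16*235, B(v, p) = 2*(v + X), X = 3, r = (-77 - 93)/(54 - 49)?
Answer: -3822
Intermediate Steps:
r = -34 (r = -170/5 = -170*⅕ = -34)
B(v, p) = 6 + 2*v (B(v, p) = 2*(v + 3) = 2*(3 + v) = 6 + 2*v)
y = 3760
B(r, -223) - y = (6 + 2*(-34)) - 1*3760 = (6 - 68) - 3760 = -62 - 3760 = -3822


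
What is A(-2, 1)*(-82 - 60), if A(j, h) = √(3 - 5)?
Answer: -142*I*√2 ≈ -200.82*I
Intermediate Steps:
A(j, h) = I*√2 (A(j, h) = √(-2) = I*√2)
A(-2, 1)*(-82 - 60) = (I*√2)*(-82 - 60) = (I*√2)*(-142) = -142*I*√2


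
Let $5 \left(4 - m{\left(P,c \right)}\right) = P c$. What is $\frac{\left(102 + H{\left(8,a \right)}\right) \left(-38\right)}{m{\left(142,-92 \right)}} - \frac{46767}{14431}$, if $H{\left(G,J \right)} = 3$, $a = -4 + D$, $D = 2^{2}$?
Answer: $- \frac{449898939}{94407602} \approx -4.7655$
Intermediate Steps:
$D = 4$
$a = 0$ ($a = -4 + 4 = 0$)
$m{\left(P,c \right)} = 4 - \frac{P c}{5}$
$\frac{\left(102 + H{\left(8,a \right)}\right) \left(-38\right)}{m{\left(142,-92 \right)}} - \frac{46767}{14431} = \frac{\left(102 + 3\right) \left(-38\right)}{4 - \frac{142}{5} \left(-92\right)} - \frac{46767}{14431} = \frac{105 \left(-38\right)}{4 + \frac{13064}{5}} - \frac{46767}{14431} = - \frac{3990}{\frac{13084}{5}} - \frac{46767}{14431} = \left(-3990\right) \frac{5}{13084} - \frac{46767}{14431} = - \frac{9975}{6542} - \frac{46767}{14431} = - \frac{449898939}{94407602}$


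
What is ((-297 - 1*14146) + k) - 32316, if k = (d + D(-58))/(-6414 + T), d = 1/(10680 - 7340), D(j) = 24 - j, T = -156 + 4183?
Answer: -372790142101/7972580 ≈ -46759.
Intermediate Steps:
T = 4027
d = 1/3340 ≈ 0.00029940
k = -273881/7972580 (k = (1/3340 + (24 - 1*(-58)))/(-6414 + 4027) = (1/3340 + (24 + 58))/(-2387) = (1/3340 + 82)*(-1/2387) = (273881/3340)*(-1/2387) = -273881/7972580 ≈ -0.034353)
((-297 - 1*14146) + k) - 32316 = ((-297 - 1*14146) - 273881/7972580) - 32316 = ((-297 - 14146) - 273881/7972580) - 32316 = (-14443 - 273881/7972580) - 32316 = -115148246821/7972580 - 32316 = -372790142101/7972580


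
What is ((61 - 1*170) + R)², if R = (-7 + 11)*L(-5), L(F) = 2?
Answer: 10201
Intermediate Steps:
R = 8 (R = (-7 + 11)*2 = 4*2 = 8)
((61 - 1*170) + R)² = ((61 - 1*170) + 8)² = ((61 - 170) + 8)² = (-109 + 8)² = (-101)² = 10201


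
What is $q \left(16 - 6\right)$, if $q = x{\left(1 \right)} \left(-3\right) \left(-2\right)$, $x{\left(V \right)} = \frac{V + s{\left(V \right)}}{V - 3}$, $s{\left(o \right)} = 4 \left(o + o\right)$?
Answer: $-270$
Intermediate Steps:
$s{\left(o \right)} = 8 o$ ($s{\left(o \right)} = 4 \cdot 2 o = 8 o$)
$x{\left(V \right)} = \frac{9 V}{-3 + V}$ ($x{\left(V \right)} = \frac{V + 8 V}{V - 3} = \frac{9 V}{-3 + V}$)
$q = -27$ ($q = 9 \cdot 1 \frac{1}{-3 + 1} \left(-3\right) \left(-2\right) = 9 \cdot 1 \frac{1}{-2} \left(-3\right) \left(-2\right) = 9 \cdot 1 \left(- \frac{1}{2}\right) \left(-3\right) \left(-2\right) = \left(- \frac{9}{2}\right) \left(-3\right) \left(-2\right) = \frac{27}{2} \left(-2\right) = -27$)
$q \left(16 - 6\right) = - 27 \left(16 - 6\right) = \left(-27\right) 10 = -270$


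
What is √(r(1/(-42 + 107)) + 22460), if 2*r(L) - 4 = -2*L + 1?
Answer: √379615990/130 ≈ 149.88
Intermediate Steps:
r(L) = 5/2 - L (r(L) = 2 + (-2*L + 1)/2 = 2 + (1 - 2*L)/2 = 2 + (½ - L) = 5/2 - L)
√(r(1/(-42 + 107)) + 22460) = √((5/2 - 1/(-42 + 107)) + 22460) = √((5/2 - 1/65) + 22460) = √(323/130 + 22460) = √(2920123/130) = √379615990/130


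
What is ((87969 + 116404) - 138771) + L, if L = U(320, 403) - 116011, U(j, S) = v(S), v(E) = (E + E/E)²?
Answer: 112807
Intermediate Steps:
v(E) = (1 + E)² (v(E) = (E + 1)² = (1 + E)²)
U(j, S) = (1 + S)²
L = 47205 (L = (1 + 403)² - 116011 = 404² - 116011 = 163216 - 116011 = 47205)
((87969 + 116404) - 138771) + L = ((87969 + 116404) - 138771) + 47205 = (204373 - 138771) + 47205 = 65602 + 47205 = 112807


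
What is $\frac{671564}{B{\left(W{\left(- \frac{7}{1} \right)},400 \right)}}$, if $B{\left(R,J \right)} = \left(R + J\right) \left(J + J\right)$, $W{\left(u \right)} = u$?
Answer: $\frac{167891}{78600} \approx 2.136$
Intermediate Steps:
$B{\left(R,J \right)} = 2 J \left(J + R\right)$ ($B{\left(R,J \right)} = \left(J + R\right) 2 J = 2 J \left(J + R\right)$)
$\frac{671564}{B{\left(W{\left(- \frac{7}{1} \right)},400 \right)}} = \frac{671564}{2 \cdot 400 \left(400 - \frac{7}{1}\right)} = \frac{671564}{2 \cdot 400 \left(400 - 7\right)} = \frac{671564}{2 \cdot 400 \cdot 393} = \frac{671564}{314400} = 671564 \cdot \frac{1}{314400} = \frac{167891}{78600}$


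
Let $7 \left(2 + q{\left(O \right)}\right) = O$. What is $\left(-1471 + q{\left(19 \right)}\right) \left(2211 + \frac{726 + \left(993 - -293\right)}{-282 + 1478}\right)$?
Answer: $- \frac{6809104864}{2093} \approx -3.2533 \cdot 10^{6}$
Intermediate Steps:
$q{\left(O \right)} = -2 + \frac{O}{7}$
$\left(-1471 + q{\left(19 \right)}\right) \left(2211 + \frac{726 + \left(993 - -293\right)}{-282 + 1478}\right) = \left(-1471 + \left(-2 + \frac{1}{7} \cdot 19\right)\right) \left(2211 + \frac{726 + \left(993 - -293\right)}{-282 + 1478}\right) = \left(-1471 + \left(-2 + \frac{19}{7}\right)\right) \left(2211 + \frac{726 + \left(993 + 293\right)}{1196}\right) = \left(-1471 + \frac{5}{7}\right) \left(2211 + \left(726 + 1286\right) \frac{1}{1196}\right) = - \frac{10292 \left(2211 + 2012 \cdot \frac{1}{1196}\right)}{7} = - \frac{10292 \left(2211 + \frac{503}{299}\right)}{7} = \left(- \frac{10292}{7}\right) \frac{661592}{299} = - \frac{6809104864}{2093}$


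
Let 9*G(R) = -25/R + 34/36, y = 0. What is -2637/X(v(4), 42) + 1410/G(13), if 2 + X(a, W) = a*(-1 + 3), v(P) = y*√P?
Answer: -5335047/458 ≈ -11649.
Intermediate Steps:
v(P) = 0 (v(P) = 0*√P = 0)
X(a, W) = -2 + 2*a (X(a, W) = -2 + a*(-1 + 3) = -2 + a*2 = -2 + 2*a)
G(R) = 17/162 - 25/(9*R) (G(R) = (-25/R + 34/36)/9 = (-25/R + 34*(1/36))/9 = (-25/R + 17/18)/9 = (17/18 - 25/R)/9 = 17/162 - 25/(9*R))
-2637/X(v(4), 42) + 1410/G(13) = -2637/(-2 + 2*0) + 1410/(((1/162)*(-450 + 17*13)/13)) = -2637/(-2 + 0) + 1410/(((1/162)*(1/13)*(-450 + 221))) = -2637/(-2) + 1410/(((1/162)*(1/13)*(-229))) = -2637*(-½) + 1410/(-229/2106) = 2637/2 + 1410*(-2106/229) = 2637/2 - 2969460/229 = -5335047/458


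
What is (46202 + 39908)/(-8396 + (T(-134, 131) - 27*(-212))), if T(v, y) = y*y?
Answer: 86110/14489 ≈ 5.9431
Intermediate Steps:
T(v, y) = y**2
(46202 + 39908)/(-8396 + (T(-134, 131) - 27*(-212))) = (46202 + 39908)/(-8396 + (131**2 - 27*(-212))) = 86110/(-8396 + (17161 - 1*(-5724))) = 86110/(-8396 + (17161 + 5724)) = 86110/(-8396 + 22885) = 86110/14489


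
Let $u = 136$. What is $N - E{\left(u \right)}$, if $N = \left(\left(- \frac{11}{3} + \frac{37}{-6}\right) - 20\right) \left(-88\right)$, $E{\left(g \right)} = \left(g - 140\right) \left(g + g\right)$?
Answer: $\frac{11140}{3} \approx 3713.3$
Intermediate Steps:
$E{\left(g \right)} = 2 g \left(-140 + g\right)$ ($E{\left(g \right)} = \left(-140 + g\right) 2 g = 2 g \left(-140 + g\right)$)
$N = \frac{7876}{3}$ ($N = \left(\left(\left(-11\right) \frac{1}{3} + 37 \left(- \frac{1}{6}\right)\right) - 20\right) \left(-88\right) = \left(\left(- \frac{11}{3} - \frac{37}{6}\right) - 20\right) \left(-88\right) = \left(- \frac{59}{6} - 20\right) \left(-88\right) = \left(- \frac{179}{6}\right) \left(-88\right) = \frac{7876}{3} \approx 2625.3$)
$N - E{\left(u \right)} = \frac{7876}{3} - 2 \cdot 136 \left(-140 + 136\right) = \frac{7876}{3} - 2 \cdot 136 \left(-4\right) = \frac{7876}{3} - -1088 = \frac{7876}{3} + 1088 = \frac{11140}{3}$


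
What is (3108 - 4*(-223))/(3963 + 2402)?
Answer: 800/1273 ≈ 0.62844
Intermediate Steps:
(3108 - 4*(-223))/(3963 + 2402) = (3108 + 892)/6365 = 4000*(1/6365) = 800/1273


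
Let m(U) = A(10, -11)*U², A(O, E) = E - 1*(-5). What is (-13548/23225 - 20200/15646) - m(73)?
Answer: 5808989122946/181689175 ≈ 31972.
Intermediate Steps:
A(O, E) = 5 + E (A(O, E) = E + 5 = 5 + E)
m(U) = -6*U² (m(U) = (5 - 11)*U² = -6*U²)
(-13548/23225 - 20200/15646) - m(73) = (-13548/23225 - 20200/15646) - (-6)*73² = (-13548*1/23225 - 20200*1/15646) - (-6)*5329 = (-13548/23225 - 10100/7823) - 1*(-31974) = -340558504/181689175 + 31974 = 5808989122946/181689175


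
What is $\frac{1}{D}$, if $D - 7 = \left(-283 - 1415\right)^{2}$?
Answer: $\frac{1}{2883211} \approx 3.4684 \cdot 10^{-7}$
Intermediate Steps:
$D = 2883211$ ($D = 7 + \left(-283 - 1415\right)^{2} = 7 + \left(-1698\right)^{2} = 7 + 2883204 = 2883211$)
$\frac{1}{D} = \frac{1}{2883211}$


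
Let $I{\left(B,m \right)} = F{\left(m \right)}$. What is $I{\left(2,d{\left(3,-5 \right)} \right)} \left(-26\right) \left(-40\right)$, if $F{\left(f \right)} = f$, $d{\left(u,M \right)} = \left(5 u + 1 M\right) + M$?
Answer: $5200$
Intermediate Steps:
$d{\left(u,M \right)} = 2 M + 5 u$ ($d{\left(u,M \right)} = \left(5 u + M\right) + M = \left(M + 5 u\right) + M = 2 M + 5 u$)
$I{\left(B,m \right)} = m$
$I{\left(2,d{\left(3,-5 \right)} \right)} \left(-26\right) \left(-40\right) = \left(2 \left(-5\right) + 5 \cdot 3\right) \left(-26\right) \left(-40\right) = \left(-10 + 15\right) \left(-26\right) \left(-40\right) = 5 \left(-26\right) \left(-40\right) = \left(-130\right) \left(-40\right) = 5200$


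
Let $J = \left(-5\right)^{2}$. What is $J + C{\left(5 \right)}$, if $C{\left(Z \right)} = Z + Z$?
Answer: $35$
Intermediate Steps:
$C{\left(Z \right)} = 2 Z$
$J = 25$
$J + C{\left(5 \right)} = 25 + 2 \cdot 5 = 25 + 10 = 35$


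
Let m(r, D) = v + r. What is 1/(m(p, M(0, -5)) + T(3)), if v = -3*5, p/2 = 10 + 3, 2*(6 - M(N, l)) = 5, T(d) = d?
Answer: 1/14 ≈ 0.071429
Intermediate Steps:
M(N, l) = 7/2 (M(N, l) = 6 - 1/2*5 = 6 - 5/2 = 7/2)
p = 26 (p = 2*(10 + 3) = 2*13 = 26)
v = -15
m(r, D) = -15 + r
1/(m(p, M(0, -5)) + T(3)) = 1/((-15 + 26) + 3) = 1/(11 + 3) = 1/14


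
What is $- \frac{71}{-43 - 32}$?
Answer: $\frac{71}{75} \approx 0.94667$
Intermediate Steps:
$- \frac{71}{-43 - 32} = - \frac{71}{-75} = \left(-71\right) \left(- \frac{1}{75}\right) = \frac{71}{75}$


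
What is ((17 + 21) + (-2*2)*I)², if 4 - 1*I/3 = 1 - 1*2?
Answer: 484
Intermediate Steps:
I = 15 (I = 12 - 3*(1 - 1*2) = 12 - 3*(1 - 2) = 12 - 3*(-1) = 12 + 3 = 15)
((17 + 21) + (-2*2)*I)² = ((17 + 21) - 2*2*15)² = (38 - 4*15)² = (38 - 60)² = (-22)² = 484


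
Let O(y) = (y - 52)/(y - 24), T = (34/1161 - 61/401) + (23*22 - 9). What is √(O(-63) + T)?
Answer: 5*√403617062937891/4500423 ≈ 22.320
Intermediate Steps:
T = 231326630/465561 (T = (34*(1/1161) - 61*1/401) + (506 - 9) = (34/1161 - 61/401) + 497 = -57187/465561 + 497 = 231326630/465561 ≈ 496.88)
O(y) = (-52 + y)/(-24 + y)
√(O(-63) + T) = √((-52 - 63)/(-24 - 63) + 231326630/465561) = √(-115/(-87) + 231326630/465561) = √(-1/87*(-115) + 231326630/465561) = √(115/87 + 231326630/465561) = √(6726318775/13501269) = 5*√403617062937891/4500423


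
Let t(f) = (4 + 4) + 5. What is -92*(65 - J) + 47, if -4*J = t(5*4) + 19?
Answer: -6669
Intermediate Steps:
t(f) = 13 (t(f) = 8 + 5 = 13)
J = -8 (J = -(13 + 19)/4 = -1/4*32 = -8)
-92*(65 - J) + 47 = -92*(65 - 1*(-8)) + 47 = -92*(65 + 8) + 47 = -92*73 + 47 = -6716 + 47 = -6669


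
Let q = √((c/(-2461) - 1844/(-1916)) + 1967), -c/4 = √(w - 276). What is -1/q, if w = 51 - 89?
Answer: -√2357638/(2*√(1159935747 + 958*I*√314)) ≈ -0.022542 + 1.6495e-7*I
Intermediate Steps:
w = -38
c = -4*I*√314 (c = -4*√(-38 - 276) = -4*I*√314 ≈ -70.88*I)
q = √(942654/479 + 4*I*√314/2461) (q = √((-4*I*√314/(-2461) - 1844/(-1916)) + 1967) = √((-4*I*√314*(-1/2461) - 1844*(-1/1916)) + 1967) = √((4*I*√314/2461 + 461/479) + 1967) = √((461/479 + 4*I*√314/2461) + 1967) = √(942654/479 + 4*I*√314/2461) ≈ 44.362 + 0.0003*I)
-1/q = -1/(√(2734708594685586 + 2258617204*I*√314)/1178819) = -1178819/√(2734708594685586 + 2258617204*I*√314)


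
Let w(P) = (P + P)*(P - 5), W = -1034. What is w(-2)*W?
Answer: -28952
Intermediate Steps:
w(P) = 2*P*(-5 + P) (w(P) = (2*P)*(-5 + P) = 2*P*(-5 + P))
w(-2)*W = (2*(-2)*(-5 - 2))*(-1034) = (2*(-2)*(-7))*(-1034) = 28*(-1034) = -28952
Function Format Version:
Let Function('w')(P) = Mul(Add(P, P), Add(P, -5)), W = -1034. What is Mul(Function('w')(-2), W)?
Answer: -28952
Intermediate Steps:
Function('w')(P) = Mul(2, P, Add(-5, P)) (Function('w')(P) = Mul(Mul(2, P), Add(-5, P)) = Mul(2, P, Add(-5, P)))
Mul(Function('w')(-2), W) = Mul(Mul(2, -2, Add(-5, -2)), -1034) = Mul(Mul(2, -2, -7), -1034) = Mul(28, -1034) = -28952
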